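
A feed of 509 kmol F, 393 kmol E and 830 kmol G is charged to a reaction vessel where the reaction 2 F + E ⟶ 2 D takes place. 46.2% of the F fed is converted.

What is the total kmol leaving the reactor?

1610 kmol

F reacted = 0.462 × 509 = 235.2 kmol; ν_F = −2, so ξ = 235.2/2 = 117.6 kmol.
Outlet amounts (n = n₀ + ν ξ):
  F: 509 − 2(117.6) = 273.8
  E: 393 − 1(117.6) = 275.4
  D: 0 + 2(117.6) = 235.2
  G: 830 (inert)
Total out = 273.8 + 275.4 + 235.2 + 830 = 1614 kmol.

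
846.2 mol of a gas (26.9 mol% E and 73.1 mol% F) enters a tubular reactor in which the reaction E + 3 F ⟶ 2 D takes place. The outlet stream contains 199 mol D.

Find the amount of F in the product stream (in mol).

320 mol

For D: n = n₀ + 2ξ → 199 = 0 + 2ξ, giving ξ = 99.5 mol.
Outlet amounts (n = n₀ + ν ξ):
  E: 227.6 − 1(99.5) = 128.1
  F: 618.6 − 3(99.5) = 320.1
  D: 0 + 2(99.5) = 199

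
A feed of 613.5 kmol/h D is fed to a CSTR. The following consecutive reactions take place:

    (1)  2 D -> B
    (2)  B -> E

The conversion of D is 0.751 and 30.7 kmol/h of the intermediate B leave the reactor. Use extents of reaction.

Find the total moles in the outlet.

Conversion of D: D consumed = 2ξ₁ = 0.751 × 613.5 → ξ₁ = 230.4 kmol/h.
B balance: n_B = 0 + 1ξ₁ − 1ξ₂ = 30.7 → ξ₂ = (1·230.4 − 30.7)/1 = 199.7 kmol/h.
Outlet amounts (n = n₀ + Σ ν·ξ):
  D: 613.5 − 2(230.4) = 152.8
  B: 0 + 1(230.4) − 1(199.7) = 30.7
  E: 0 + 1(199.7) = 199.7
Total out = 152.8 + 30.7 + 199.7 = 383.1 kmol/h.

383 kmol/h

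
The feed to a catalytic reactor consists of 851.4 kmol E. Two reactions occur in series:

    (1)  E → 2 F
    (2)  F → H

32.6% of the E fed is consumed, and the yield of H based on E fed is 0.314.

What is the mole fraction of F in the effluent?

Conversion of E: E consumed = 1ξ₁ = 0.326 × 851.4 → ξ₁ = 277.6 kmol.
Yield of H: 1ξ₂ / 851.4 = 0.314 → ξ₂ = 267.3 kmol.
Outlet amounts (n = n₀ + Σ ν·ξ):
  E: 851.4 − 1(277.6) = 573.8
  F: 0 + 2(277.6) − 1(267.3) = 287.8
  H: 0 + 1(267.3) = 267.3
Total out = 1129 kmol; y_F = 287.8 / 1129 = 0.2549.

0.255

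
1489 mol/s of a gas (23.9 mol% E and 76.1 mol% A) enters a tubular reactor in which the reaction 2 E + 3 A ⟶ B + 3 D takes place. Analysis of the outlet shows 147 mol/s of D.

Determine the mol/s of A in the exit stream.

986 mol/s

For D: n = n₀ + 3ξ → 147 = 0 + 3ξ, giving ξ = 49 mol/s.
Outlet amounts (n = n₀ + ν ξ):
  E: 355.9 − 2(49) = 257.9
  A: 1133 − 3(49) = 986.1
  B: 0 + 1(49) = 49
  D: 0 + 3(49) = 147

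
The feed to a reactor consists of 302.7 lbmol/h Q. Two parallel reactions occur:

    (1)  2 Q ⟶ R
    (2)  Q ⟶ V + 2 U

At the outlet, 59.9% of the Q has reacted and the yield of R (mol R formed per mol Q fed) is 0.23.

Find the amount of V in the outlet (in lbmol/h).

Yield of R: 1ξ₁ / 302.7 = 0.23 → ξ₁ = 69.62 lbmol/h.
Conversion of Q: 2ξ₁ + 1ξ₂ = 0.599 × 302.7 = 181.3 → ξ₂ = 42.08 lbmol/h.
Outlet amounts (n = n₀ + Σ ν·ξ):
  Q: 302.7 − 2(69.62) − 1(42.08) = 121.4
  R: 0 + 1(69.62) = 69.62
  V: 0 + 1(42.08) = 42.08
  U: 0 + 2(42.08) = 84.15

42.1 lbmol/h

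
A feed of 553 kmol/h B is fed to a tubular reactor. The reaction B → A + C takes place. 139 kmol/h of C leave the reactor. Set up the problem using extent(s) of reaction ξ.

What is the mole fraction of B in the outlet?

For C: n = n₀ + 1ξ → 139 = 0 + 1ξ, giving ξ = 139 kmol/h.
Outlet amounts (n = n₀ + ν ξ):
  B: 553 − 1(139) = 414
  A: 0 + 1(139) = 139
  C: 0 + 1(139) = 139
Total out = 692 kmol/h; y_B = 414 / 692 = 0.5983.

0.598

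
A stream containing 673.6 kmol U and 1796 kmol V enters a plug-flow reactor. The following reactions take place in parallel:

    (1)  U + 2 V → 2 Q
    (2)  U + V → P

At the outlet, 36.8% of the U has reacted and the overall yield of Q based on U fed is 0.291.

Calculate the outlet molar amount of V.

Yield of Q: 2ξ₁ / 673.6 = 0.291 → ξ₁ = 98.01 kmol.
Conversion of U: 1ξ₁ + 1ξ₂ = 0.368 × 673.6 = 247.9 → ξ₂ = 149.9 kmol.
Outlet amounts (n = n₀ + Σ ν·ξ):
  U: 673.6 − 1(98.01) − 1(149.9) = 425.7
  V: 1796 − 2(98.01) − 1(149.9) = 1450
  Q: 0 + 2(98.01) = 196
  P: 0 + 1(149.9) = 149.9

1450 kmol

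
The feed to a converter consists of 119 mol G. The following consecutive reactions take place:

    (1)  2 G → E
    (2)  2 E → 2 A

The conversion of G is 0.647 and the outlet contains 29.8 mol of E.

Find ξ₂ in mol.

Conversion of G: G consumed = 2ξ₁ = 0.647 × 119 → ξ₁ = 38.5 mol.
E balance: n_E = 0 + 1ξ₁ − 2ξ₂ = 29.8 → ξ₂ = (1·38.5 − 29.8)/2 = 4.348 mol.
Outlet amounts (n = n₀ + Σ ν·ξ):
  G: 119 − 2(38.5) = 42.01
  E: 0 + 1(38.5) − 2(4.348) = 29.8
  A: 0 + 2(4.348) = 8.697

ξ₂ = 4.35 mol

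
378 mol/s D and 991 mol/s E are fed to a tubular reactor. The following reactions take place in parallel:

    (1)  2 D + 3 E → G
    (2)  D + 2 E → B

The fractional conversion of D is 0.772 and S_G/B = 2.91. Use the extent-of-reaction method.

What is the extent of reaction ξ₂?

Conversion of D: D consumed = 0.772 × 378 = 291.8 mol/s = 2ξ₁ + 1ξ₂.
Selectivity: 1ξ₁ / (1ξ₂) = 2.91 → ξ₁ = 2.91 ξ₂.
Substitute: (2·2.91 + 1) ξ₂ = 291.8 → ξ₂ = 42.79 mol/s, ξ₁ = 124.5 mol/s.
Outlet amounts (n = n₀ + Σ ν·ξ):
  D: 378 − 2(124.5) − 1(42.79) = 86.18
  E: 991 − 3(124.5) − 2(42.79) = 531.9
  G: 0 + 1(124.5) = 124.5
  B: 0 + 1(42.79) = 42.79

ξ₂ = 42.8 mol/s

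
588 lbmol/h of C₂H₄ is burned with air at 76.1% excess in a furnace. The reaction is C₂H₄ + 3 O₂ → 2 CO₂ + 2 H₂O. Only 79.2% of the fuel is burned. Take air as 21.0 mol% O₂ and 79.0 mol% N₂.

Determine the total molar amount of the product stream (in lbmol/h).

Stoichiometric O₂ = 3 × 588 = 1764 lbmol/h; O₂ fed = 1764 × 1.761 = 3106 lbmol/h.
N₂ fed = 3106 × 79/21 = 11690 lbmol/h.
Fuel reacted = 0.792 × 588 → ξ = 465.7 lbmol/h.
Outlet (n = n₀ + ν ξ):
  C₂H₄: 588 − 1(465.7) = 122.3
  O₂: 3106 − 3(465.7) = 1709
  N₂: 11690 (inert)
  CO₂: 0 + 2(465.7) = 931.4
  H₂O: 0 + 2(465.7) = 931.4
Total out = 122.3 + 1709 + 11690 + 931.4 + 931.4 = 15380 lbmol/h.

15400 lbmol/h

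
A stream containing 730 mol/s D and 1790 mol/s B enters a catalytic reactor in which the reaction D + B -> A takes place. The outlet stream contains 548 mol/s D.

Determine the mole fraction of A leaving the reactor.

0.0778

For D: n = n₀ − 1ξ → 548 = 730 − 1ξ, giving ξ = 182 mol/s.
Outlet amounts (n = n₀ + ν ξ):
  D: 730 − 1(182) = 548
  B: 1790 − 1(182) = 1608
  A: 0 + 1(182) = 182
Total out = 2338 mol/s; y_A = 182 / 2338 = 0.07784.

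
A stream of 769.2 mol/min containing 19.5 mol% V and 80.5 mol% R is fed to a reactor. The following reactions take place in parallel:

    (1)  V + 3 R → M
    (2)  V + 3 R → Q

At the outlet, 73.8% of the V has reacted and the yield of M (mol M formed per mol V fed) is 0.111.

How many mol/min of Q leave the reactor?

Yield of M: 1ξ₁ / 150 = 0.111 → ξ₁ = 16.65 mol/min.
Conversion of V: 1ξ₁ + 1ξ₂ = 0.738 × 150 = 110.7 → ξ₂ = 94.05 mol/min.
Outlet amounts (n = n₀ + Σ ν·ξ):
  V: 150 − 1(16.65) − 1(94.05) = 39.3
  R: 619.2 − 3(16.65) − 3(94.05) = 287.1
  M: 0 + 1(16.65) = 16.65
  Q: 0 + 1(94.05) = 94.05

94 mol/min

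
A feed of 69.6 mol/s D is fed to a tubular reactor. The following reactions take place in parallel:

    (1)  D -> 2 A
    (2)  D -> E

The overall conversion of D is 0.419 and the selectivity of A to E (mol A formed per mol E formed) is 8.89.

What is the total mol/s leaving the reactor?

Conversion of D: D consumed = 0.419 × 69.6 = 29.16 mol/s = 1ξ₁ + 1ξ₂.
Selectivity: 2ξ₁ / (1ξ₂) = 8.89 → ξ₁ = 4.445 ξ₂.
Substitute: (1·4.445 + 1) ξ₂ = 29.16 → ξ₂ = 5.356 mol/s, ξ₁ = 23.81 mol/s.
Outlet amounts (n = n₀ + Σ ν·ξ):
  D: 69.6 − 1(23.81) − 1(5.356) = 40.44
  A: 0 + 2(23.81) = 47.61
  E: 0 + 1(5.356) = 5.356
Total out = 40.44 + 47.61 + 5.356 = 93.41 mol/s.

93.4 mol/s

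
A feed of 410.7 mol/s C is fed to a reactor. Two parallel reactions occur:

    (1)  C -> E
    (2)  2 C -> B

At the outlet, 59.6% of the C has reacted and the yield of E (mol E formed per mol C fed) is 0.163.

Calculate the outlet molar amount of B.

88.9 mol/s

Yield of E: 1ξ₁ / 410.7 = 0.163 → ξ₁ = 66.94 mol/s.
Conversion of C: 1ξ₁ + 2ξ₂ = 0.596 × 410.7 = 244.8 → ξ₂ = 88.92 mol/s.
Outlet amounts (n = n₀ + Σ ν·ξ):
  C: 410.7 − 1(66.94) − 2(88.92) = 165.9
  E: 0 + 1(66.94) = 66.94
  B: 0 + 1(88.92) = 88.92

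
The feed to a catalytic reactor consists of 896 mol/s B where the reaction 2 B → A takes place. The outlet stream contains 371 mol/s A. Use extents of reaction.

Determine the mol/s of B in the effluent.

154 mol/s

For A: n = n₀ + 1ξ → 371 = 0 + 1ξ, giving ξ = 371 mol/s.
Outlet amounts (n = n₀ + ν ξ):
  B: 896 − 2(371) = 154
  A: 0 + 1(371) = 371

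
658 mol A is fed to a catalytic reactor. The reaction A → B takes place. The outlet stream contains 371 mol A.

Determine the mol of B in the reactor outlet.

For A: n = n₀ − 1ξ → 371 = 658 − 1ξ, giving ξ = 287 mol.
Outlet amounts (n = n₀ + ν ξ):
  A: 658 − 1(287) = 371
  B: 0 + 1(287) = 287

287 mol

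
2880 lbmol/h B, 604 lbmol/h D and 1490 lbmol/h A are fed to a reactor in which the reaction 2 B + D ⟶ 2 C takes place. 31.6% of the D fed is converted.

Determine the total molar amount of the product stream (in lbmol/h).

4780 lbmol/h

D reacted = 0.316 × 604 = 190.9 lbmol/h; ν_D = −1, so ξ = 190.9/1 = 190.9 lbmol/h.
Outlet amounts (n = n₀ + ν ξ):
  B: 2880 − 2(190.9) = 2498
  D: 604 − 1(190.9) = 413.1
  C: 0 + 2(190.9) = 381.7
  A: 1490 (inert)
Total out = 2498 + 413.1 + 381.7 + 1490 = 4783 lbmol/h.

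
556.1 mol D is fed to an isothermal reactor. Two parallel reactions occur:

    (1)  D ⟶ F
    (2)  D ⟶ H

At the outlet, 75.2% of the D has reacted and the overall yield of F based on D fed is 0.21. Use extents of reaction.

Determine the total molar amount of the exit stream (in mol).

556 mol

Yield of F: 1ξ₁ / 556.1 = 0.21 → ξ₁ = 116.8 mol.
Conversion of D: 1ξ₁ + 1ξ₂ = 0.752 × 556.1 = 418.2 → ξ₂ = 301.4 mol.
Outlet amounts (n = n₀ + Σ ν·ξ):
  D: 556.1 − 1(116.8) − 1(301.4) = 137.9
  F: 0 + 1(116.8) = 116.8
  H: 0 + 1(301.4) = 301.4
Total out = 137.9 + 116.8 + 301.4 = 556.1 mol.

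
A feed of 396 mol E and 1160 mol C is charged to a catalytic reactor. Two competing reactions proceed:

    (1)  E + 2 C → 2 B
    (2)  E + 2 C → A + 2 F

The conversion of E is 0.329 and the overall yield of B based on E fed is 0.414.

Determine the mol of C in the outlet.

Yield of B: 2ξ₁ / 396 = 0.414 → ξ₁ = 81.97 mol.
Conversion of E: 1ξ₁ + 1ξ₂ = 0.329 × 396 = 130.3 → ξ₂ = 48.31 mol.
Outlet amounts (n = n₀ + Σ ν·ξ):
  E: 396 − 1(81.97) − 1(48.31) = 265.7
  C: 1160 − 2(81.97) − 2(48.31) = 899.4
  B: 0 + 2(81.97) = 163.9
  A: 0 + 1(48.31) = 48.31
  F: 0 + 2(48.31) = 96.62

899 mol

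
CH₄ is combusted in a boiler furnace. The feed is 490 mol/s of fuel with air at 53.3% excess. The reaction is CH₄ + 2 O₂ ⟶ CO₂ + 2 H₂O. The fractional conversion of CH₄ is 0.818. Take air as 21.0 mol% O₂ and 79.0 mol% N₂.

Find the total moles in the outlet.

7640 mol/s

Stoichiometric O₂ = 2 × 490 = 980 mol/s; O₂ fed = 980 × 1.533 = 1502 mol/s.
N₂ fed = 1502 × 79/21 = 5652 mol/s.
Fuel reacted = 0.818 × 490 → ξ = 400.8 mol/s.
Outlet (n = n₀ + ν ξ):
  CH₄: 490 − 1(400.8) = 89.18
  O₂: 1502 − 2(400.8) = 700.7
  N₂: 5652 (inert)
  CO₂: 0 + 1(400.8) = 400.8
  H₂O: 0 + 2(400.8) = 801.6
Total out = 89.18 + 700.7 + 5652 + 400.8 + 801.6 = 7644 mol/s.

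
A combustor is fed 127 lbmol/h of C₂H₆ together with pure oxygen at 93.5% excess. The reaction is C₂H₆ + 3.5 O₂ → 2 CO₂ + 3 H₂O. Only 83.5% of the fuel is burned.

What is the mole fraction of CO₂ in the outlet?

0.204

Stoichiometric O₂ = 3.5 × 127 = 444.5 lbmol/h; O₂ fed = 444.5 × 1.935 = 860.1 lbmol/h.
Fuel reacted = 0.835 × 127 → ξ = 106 lbmol/h.
Outlet (n = n₀ + ν ξ):
  C₂H₆: 127 − 1(106) = 20.95
  O₂: 860.1 − 3.5(106) = 489
  CO₂: 0 + 2(106) = 212.1
  H₂O: 0 + 3(106) = 318.1
Total out = 1040 lbmol/h; y_CO₂ = 212.1 / 1040 = 0.2039.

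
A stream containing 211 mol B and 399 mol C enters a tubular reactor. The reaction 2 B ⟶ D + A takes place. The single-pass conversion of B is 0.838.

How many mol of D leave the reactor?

B reacted = 0.838 × 211 = 176.8 mol; ν_B = −2, so ξ = 176.8/2 = 88.41 mol.
Outlet amounts (n = n₀ + ν ξ):
  B: 211 − 2(88.41) = 34.18
  D: 0 + 1(88.41) = 88.41
  A: 0 + 1(88.41) = 88.41
  C: 399 (inert)

88.4 mol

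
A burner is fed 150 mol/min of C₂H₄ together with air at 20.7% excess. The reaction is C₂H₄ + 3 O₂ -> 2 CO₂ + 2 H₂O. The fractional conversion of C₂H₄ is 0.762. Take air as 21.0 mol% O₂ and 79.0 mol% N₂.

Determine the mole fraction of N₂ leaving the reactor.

Stoichiometric O₂ = 3 × 150 = 450 mol/min; O₂ fed = 450 × 1.207 = 543.1 mol/min.
N₂ fed = 543.1 × 79/21 = 2043 mol/min.
Fuel reacted = 0.762 × 150 → ξ = 114.3 mol/min.
Outlet (n = n₀ + ν ξ):
  C₂H₄: 150 − 1(114.3) = 35.7
  O₂: 543.1 − 3(114.3) = 200.2
  N₂: 2043 (inert)
  CO₂: 0 + 2(114.3) = 228.6
  H₂O: 0 + 2(114.3) = 228.6
Total out = 2736 mol/min; y_N₂ = 2043 / 2736 = 0.7467.

0.747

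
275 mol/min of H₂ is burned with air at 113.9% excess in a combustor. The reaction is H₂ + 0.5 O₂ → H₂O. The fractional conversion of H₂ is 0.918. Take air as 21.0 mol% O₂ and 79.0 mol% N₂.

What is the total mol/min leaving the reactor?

Stoichiometric O₂ = 0.5 × 275 = 137.5 mol/min; O₂ fed = 137.5 × 2.139 = 294.1 mol/min.
N₂ fed = 294.1 × 79/21 = 1106 mol/min.
Fuel reacted = 0.918 × 275 → ξ = 252.5 mol/min.
Outlet (n = n₀ + ν ξ):
  H₂: 275 − 1(252.5) = 22.55
  O₂: 294.1 − 0.5(252.5) = 167.9
  N₂: 1106 (inert)
  H₂O: 0 + 1(252.5) = 252.5
Total out = 22.55 + 167.9 + 1106 + 252.5 = 1549 mol/min.

1550 mol/min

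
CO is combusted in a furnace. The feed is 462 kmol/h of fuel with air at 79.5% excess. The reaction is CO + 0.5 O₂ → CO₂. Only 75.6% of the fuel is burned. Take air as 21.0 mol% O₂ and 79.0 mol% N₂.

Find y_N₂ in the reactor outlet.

Stoichiometric O₂ = 0.5 × 462 = 231 kmol/h; O₂ fed = 231 × 1.795 = 414.6 kmol/h.
N₂ fed = 414.6 × 79/21 = 1560 kmol/h.
Fuel reacted = 0.756 × 462 → ξ = 349.3 kmol/h.
Outlet (n = n₀ + ν ξ):
  CO: 462 − 1(349.3) = 112.7
  O₂: 414.6 − 0.5(349.3) = 240
  N₂: 1560 (inert)
  CO₂: 0 + 1(349.3) = 349.3
Total out = 2262 kmol/h; y_N₂ = 1560 / 2262 = 0.6896.

0.69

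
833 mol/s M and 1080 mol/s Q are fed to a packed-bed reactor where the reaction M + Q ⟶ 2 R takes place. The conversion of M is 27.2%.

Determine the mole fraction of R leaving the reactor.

M reacted = 0.272 × 833 = 226.6 mol/s; ν_M = −1, so ξ = 226.6/1 = 226.6 mol/s.
Outlet amounts (n = n₀ + ν ξ):
  M: 833 − 1(226.6) = 606.4
  Q: 1080 − 1(226.6) = 853.4
  R: 0 + 2(226.6) = 453.2
Total out = 1913 mol/s; y_R = 453.2 / 1913 = 0.2369.

0.237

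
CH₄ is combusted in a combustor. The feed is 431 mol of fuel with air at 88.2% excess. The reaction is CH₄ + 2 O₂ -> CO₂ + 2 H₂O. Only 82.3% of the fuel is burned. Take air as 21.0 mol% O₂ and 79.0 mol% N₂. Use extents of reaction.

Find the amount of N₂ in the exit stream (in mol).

6100 mol

Stoichiometric O₂ = 2 × 431 = 862 mol; O₂ fed = 862 × 1.882 = 1622 mol.
N₂ fed = 1622 × 79/21 = 6103 mol.
Fuel reacted = 0.823 × 431 → ξ = 354.7 mol.
Outlet (n = n₀ + ν ξ):
  CH₄: 431 − 1(354.7) = 76.29
  O₂: 1622 − 2(354.7) = 912.9
  N₂: 6103 (inert)
  CO₂: 0 + 1(354.7) = 354.7
  H₂O: 0 + 2(354.7) = 709.4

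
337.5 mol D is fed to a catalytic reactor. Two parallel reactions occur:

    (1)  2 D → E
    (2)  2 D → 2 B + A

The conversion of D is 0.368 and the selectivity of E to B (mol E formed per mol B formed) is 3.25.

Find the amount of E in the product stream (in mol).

Conversion of D: D consumed = 0.368 × 337.5 = 124.2 mol = 2ξ₁ + 2ξ₂.
Selectivity: 1ξ₁ / (2ξ₂) = 3.25 → ξ₁ = 6.5 ξ₂.
Substitute: (2·6.5 + 2) ξ₂ = 124.2 → ξ₂ = 8.28 mol, ξ₁ = 53.82 mol.
Outlet amounts (n = n₀ + Σ ν·ξ):
  D: 337.5 − 2(53.82) − 2(8.28) = 213.3
  E: 0 + 1(53.82) = 53.82
  B: 0 + 2(8.28) = 16.56
  A: 0 + 1(8.28) = 8.28

53.8 mol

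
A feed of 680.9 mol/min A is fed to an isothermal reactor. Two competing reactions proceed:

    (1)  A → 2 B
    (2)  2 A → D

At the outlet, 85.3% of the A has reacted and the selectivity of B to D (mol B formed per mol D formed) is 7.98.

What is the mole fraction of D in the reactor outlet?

0.0999

Conversion of A: A consumed = 0.853 × 680.9 = 580.8 mol/min = 1ξ₁ + 2ξ₂.
Selectivity: 2ξ₁ / (1ξ₂) = 7.98 → ξ₁ = 3.99 ξ₂.
Substitute: (1·3.99 + 2) ξ₂ = 580.8 → ξ₂ = 96.96 mol/min, ξ₁ = 386.9 mol/min.
Outlet amounts (n = n₀ + Σ ν·ξ):
  A: 680.9 − 1(386.9) − 2(96.96) = 100.1
  B: 0 + 2(386.9) = 773.8
  D: 0 + 1(96.96) = 96.96
Total out = 970.8 mol/min; y_D = 96.96 / 970.8 = 0.09988.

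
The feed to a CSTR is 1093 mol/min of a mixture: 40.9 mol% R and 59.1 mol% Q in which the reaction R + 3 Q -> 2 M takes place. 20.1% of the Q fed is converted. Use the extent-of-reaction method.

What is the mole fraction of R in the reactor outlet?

0.401

Q reacted = 0.201 × 646 = 129.8 mol/min; ν_Q = −3, so ξ = 129.8/3 = 43.28 mol/min.
Outlet amounts (n = n₀ + ν ξ):
  R: 447 − 1(43.28) = 403.8
  Q: 646 − 3(43.28) = 516.1
  M: 0 + 2(43.28) = 86.56
Total out = 1006 mol/min; y_R = 403.8 / 1006 = 0.4012.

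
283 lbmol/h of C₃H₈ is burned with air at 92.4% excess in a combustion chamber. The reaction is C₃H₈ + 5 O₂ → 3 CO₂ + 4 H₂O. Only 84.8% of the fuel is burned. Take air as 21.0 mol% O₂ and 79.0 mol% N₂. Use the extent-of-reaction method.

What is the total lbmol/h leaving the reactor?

13500 lbmol/h

Stoichiometric O₂ = 5 × 283 = 1415 lbmol/h; O₂ fed = 1415 × 1.924 = 2722 lbmol/h.
N₂ fed = 2722 × 79/21 = 10240 lbmol/h.
Fuel reacted = 0.848 × 283 → ξ = 240 lbmol/h.
Outlet (n = n₀ + ν ξ):
  C₃H₈: 283 − 1(240) = 43.02
  O₂: 2722 − 5(240) = 1523
  N₂: 10240 (inert)
  CO₂: 0 + 3(240) = 720
  H₂O: 0 + 4(240) = 959.9
Total out = 43.02 + 1523 + 10240 + 720 + 959.9 = 13490 lbmol/h.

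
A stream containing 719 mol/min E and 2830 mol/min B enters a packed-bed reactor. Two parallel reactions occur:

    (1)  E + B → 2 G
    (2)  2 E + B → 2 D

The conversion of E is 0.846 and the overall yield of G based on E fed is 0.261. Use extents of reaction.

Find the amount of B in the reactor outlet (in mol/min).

Yield of G: 2ξ₁ / 719 = 0.261 → ξ₁ = 93.83 mol/min.
Conversion of E: 1ξ₁ + 2ξ₂ = 0.846 × 719 = 608.3 → ξ₂ = 257.2 mol/min.
Outlet amounts (n = n₀ + Σ ν·ξ):
  E: 719 − 1(93.83) − 2(257.2) = 110.7
  B: 2830 − 1(93.83) − 1(257.2) = 2479
  G: 0 + 2(93.83) = 187.7
  D: 0 + 2(257.2) = 514.4

2480 mol/min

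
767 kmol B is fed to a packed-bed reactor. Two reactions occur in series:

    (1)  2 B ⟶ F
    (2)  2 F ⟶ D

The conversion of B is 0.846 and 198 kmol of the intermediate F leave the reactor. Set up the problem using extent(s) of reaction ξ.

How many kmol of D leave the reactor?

Conversion of B: B consumed = 2ξ₁ = 0.846 × 767 → ξ₁ = 324.4 kmol.
F balance: n_F = 0 + 1ξ₁ − 2ξ₂ = 198 → ξ₂ = (1·324.4 − 198)/2 = 63.22 kmol.
Outlet amounts (n = n₀ + Σ ν·ξ):
  B: 767 − 2(324.4) = 118.1
  F: 0 + 1(324.4) − 2(63.22) = 198
  D: 0 + 1(63.22) = 63.22

63.2 kmol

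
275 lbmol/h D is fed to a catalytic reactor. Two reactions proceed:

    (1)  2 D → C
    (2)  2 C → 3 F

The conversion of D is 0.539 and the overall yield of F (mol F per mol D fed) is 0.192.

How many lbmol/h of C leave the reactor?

38.9 lbmol/h

Conversion of D: D consumed = 2ξ₁ = 0.539 × 275 → ξ₁ = 74.11 lbmol/h.
Yield of F: 3ξ₂ / 275 = 0.192 → ξ₂ = 17.6 lbmol/h.
Outlet amounts (n = n₀ + Σ ν·ξ):
  D: 275 − 2(74.11) = 126.8
  C: 0 + 1(74.11) − 2(17.6) = 38.91
  F: 0 + 3(17.6) = 52.8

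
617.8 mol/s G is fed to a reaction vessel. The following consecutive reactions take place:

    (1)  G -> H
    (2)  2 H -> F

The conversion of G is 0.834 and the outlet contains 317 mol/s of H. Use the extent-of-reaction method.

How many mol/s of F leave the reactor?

Conversion of G: G consumed = 1ξ₁ = 0.834 × 617.8 → ξ₁ = 515.2 mol/s.
H balance: n_H = 0 + 1ξ₁ − 2ξ₂ = 317 → ξ₂ = (1·515.2 − 317)/2 = 99.12 mol/s.
Outlet amounts (n = n₀ + Σ ν·ξ):
  G: 617.8 − 1(515.2) = 102.6
  H: 0 + 1(515.2) − 2(99.12) = 317
  F: 0 + 1(99.12) = 99.12

99.1 mol/s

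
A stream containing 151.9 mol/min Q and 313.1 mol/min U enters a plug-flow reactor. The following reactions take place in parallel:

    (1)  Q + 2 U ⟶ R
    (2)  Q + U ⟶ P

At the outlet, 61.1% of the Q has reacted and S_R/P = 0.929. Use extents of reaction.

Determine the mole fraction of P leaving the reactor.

Conversion of Q: Q consumed = 0.611 × 151.9 = 92.81 mol/min = 1ξ₁ + 1ξ₂.
Selectivity: 1ξ₁ / (1ξ₂) = 0.929 → ξ₁ = 0.929 ξ₂.
Substitute: (1·0.929 + 1) ξ₂ = 92.81 → ξ₂ = 48.11 mol/min, ξ₁ = 44.7 mol/min.
Outlet amounts (n = n₀ + Σ ν·ξ):
  Q: 151.9 − 1(44.7) − 1(48.11) = 59.09
  U: 313.1 − 2(44.7) − 1(48.11) = 175.6
  R: 0 + 1(44.7) = 44.7
  P: 0 + 1(48.11) = 48.11
Total out = 327.5 mol/min; y_P = 48.11 / 327.5 = 0.1469.

0.147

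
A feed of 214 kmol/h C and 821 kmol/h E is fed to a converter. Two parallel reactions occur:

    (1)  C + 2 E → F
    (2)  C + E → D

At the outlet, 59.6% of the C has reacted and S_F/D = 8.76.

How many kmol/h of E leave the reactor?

Conversion of C: C consumed = 0.596 × 214 = 127.5 kmol/h = 1ξ₁ + 1ξ₂.
Selectivity: 1ξ₁ / (1ξ₂) = 8.76 → ξ₁ = 8.76 ξ₂.
Substitute: (1·8.76 + 1) ξ₂ = 127.5 → ξ₂ = 13.07 kmol/h, ξ₁ = 114.5 kmol/h.
Outlet amounts (n = n₀ + Σ ν·ξ):
  C: 214 − 1(114.5) − 1(13.07) = 86.46
  E: 821 − 2(114.5) − 1(13.07) = 579
  F: 0 + 1(114.5) = 114.5
  D: 0 + 1(13.07) = 13.07

579 kmol/h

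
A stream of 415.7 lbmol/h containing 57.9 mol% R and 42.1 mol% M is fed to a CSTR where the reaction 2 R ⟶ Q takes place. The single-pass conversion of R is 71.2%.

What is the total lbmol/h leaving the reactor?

330 lbmol/h

R reacted = 0.712 × 240.7 = 171.4 lbmol/h; ν_R = −2, so ξ = 171.4/2 = 85.69 lbmol/h.
Outlet amounts (n = n₀ + ν ξ):
  R: 240.7 − 2(85.69) = 69.32
  Q: 0 + 1(85.69) = 85.69
  M: 175 (inert)
Total out = 69.32 + 85.69 + 175 = 330 lbmol/h.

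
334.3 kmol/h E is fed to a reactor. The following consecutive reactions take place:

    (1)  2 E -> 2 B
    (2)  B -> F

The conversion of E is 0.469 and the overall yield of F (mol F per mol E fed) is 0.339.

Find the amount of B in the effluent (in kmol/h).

Conversion of E: E consumed = 2ξ₁ = 0.469 × 334.3 → ξ₁ = 78.39 kmol/h.
Yield of F: 1ξ₂ / 334.3 = 0.339 → ξ₂ = 113.3 kmol/h.
Outlet amounts (n = n₀ + Σ ν·ξ):
  E: 334.3 − 2(78.39) = 177.5
  B: 0 + 2(78.39) − 1(113.3) = 43.46
  F: 0 + 1(113.3) = 113.3

43.5 kmol/h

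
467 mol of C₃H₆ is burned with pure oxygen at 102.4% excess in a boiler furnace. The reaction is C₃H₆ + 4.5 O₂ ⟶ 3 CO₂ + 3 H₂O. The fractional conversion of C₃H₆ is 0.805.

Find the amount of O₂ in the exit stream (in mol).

Stoichiometric O₂ = 4.5 × 467 = 2102 mol; O₂ fed = 2102 × 2.024 = 4253 mol.
Fuel reacted = 0.805 × 467 → ξ = 375.9 mol.
Outlet (n = n₀ + ν ξ):
  C₃H₆: 467 − 1(375.9) = 91.06
  O₂: 4253 − 4.5(375.9) = 2562
  CO₂: 0 + 3(375.9) = 1128
  H₂O: 0 + 3(375.9) = 1128

2560 mol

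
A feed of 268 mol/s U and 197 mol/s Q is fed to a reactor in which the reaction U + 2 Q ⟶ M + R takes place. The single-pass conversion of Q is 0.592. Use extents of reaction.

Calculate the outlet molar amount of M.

58.3 mol/s

Q reacted = 0.592 × 197 = 116.6 mol/s; ν_Q = −2, so ξ = 116.6/2 = 58.31 mol/s.
Outlet amounts (n = n₀ + ν ξ):
  U: 268 − 1(58.31) = 209.7
  Q: 197 − 2(58.31) = 80.38
  M: 0 + 1(58.31) = 58.31
  R: 0 + 1(58.31) = 58.31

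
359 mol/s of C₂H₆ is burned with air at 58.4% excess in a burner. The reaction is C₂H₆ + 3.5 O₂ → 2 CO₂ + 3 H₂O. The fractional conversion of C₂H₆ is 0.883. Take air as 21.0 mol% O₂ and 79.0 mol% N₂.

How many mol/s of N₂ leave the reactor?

Stoichiometric O₂ = 3.5 × 359 = 1256 mol/s; O₂ fed = 1256 × 1.584 = 1990 mol/s.
N₂ fed = 1990 × 79/21 = 7487 mol/s.
Fuel reacted = 0.883 × 359 → ξ = 317 mol/s.
Outlet (n = n₀ + ν ξ):
  C₂H₆: 359 − 1(317) = 42
  O₂: 1990 − 3.5(317) = 880.8
  N₂: 7487 (inert)
  CO₂: 0 + 2(317) = 634
  H₂O: 0 + 3(317) = 951

7490 mol/s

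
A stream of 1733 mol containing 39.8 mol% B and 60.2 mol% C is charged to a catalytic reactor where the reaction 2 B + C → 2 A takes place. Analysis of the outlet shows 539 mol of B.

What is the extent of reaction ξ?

For B: n = n₀ − 2ξ → 539 = 689.7 − 2ξ, giving ξ = 75.37 mol.
Outlet amounts (n = n₀ + ν ξ):
  B: 689.7 − 2(75.37) = 539
  C: 1043 − 1(75.37) = 967.9
  A: 0 + 2(75.37) = 150.7

ξ = 75.4 mol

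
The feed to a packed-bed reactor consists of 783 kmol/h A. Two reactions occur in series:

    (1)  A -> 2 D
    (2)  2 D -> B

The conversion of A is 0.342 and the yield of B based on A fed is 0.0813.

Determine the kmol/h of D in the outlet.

Conversion of A: A consumed = 1ξ₁ = 0.342 × 783 → ξ₁ = 267.8 kmol/h.
Yield of B: 1ξ₂ / 783 = 0.0813 → ξ₂ = 63.66 kmol/h.
Outlet amounts (n = n₀ + Σ ν·ξ):
  A: 783 − 1(267.8) = 515.2
  D: 0 + 2(267.8) − 2(63.66) = 408.3
  B: 0 + 1(63.66) = 63.66

408 kmol/h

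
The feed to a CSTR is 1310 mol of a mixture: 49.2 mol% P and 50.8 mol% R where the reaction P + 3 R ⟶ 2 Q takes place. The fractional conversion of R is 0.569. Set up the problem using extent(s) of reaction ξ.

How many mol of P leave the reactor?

518 mol

R reacted = 0.569 × 665.5 = 378.7 mol; ν_R = −3, so ξ = 378.7/3 = 126.2 mol.
Outlet amounts (n = n₀ + ν ξ):
  P: 644.5 − 1(126.2) = 518.3
  R: 665.5 − 3(126.2) = 286.8
  Q: 0 + 2(126.2) = 252.4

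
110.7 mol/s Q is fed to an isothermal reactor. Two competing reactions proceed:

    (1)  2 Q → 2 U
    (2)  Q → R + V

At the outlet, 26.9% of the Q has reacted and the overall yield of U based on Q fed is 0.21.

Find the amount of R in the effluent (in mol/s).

Yield of U: 2ξ₁ / 110.7 = 0.21 → ξ₁ = 11.62 mol/s.
Conversion of Q: 2ξ₁ + 1ξ₂ = 0.269 × 110.7 = 29.78 → ξ₂ = 6.531 mol/s.
Outlet amounts (n = n₀ + Σ ν·ξ):
  Q: 110.7 − 2(11.62) − 1(6.531) = 80.92
  U: 0 + 2(11.62) = 23.25
  R: 0 + 1(6.531) = 6.531
  V: 0 + 1(6.531) = 6.531

6.53 mol/s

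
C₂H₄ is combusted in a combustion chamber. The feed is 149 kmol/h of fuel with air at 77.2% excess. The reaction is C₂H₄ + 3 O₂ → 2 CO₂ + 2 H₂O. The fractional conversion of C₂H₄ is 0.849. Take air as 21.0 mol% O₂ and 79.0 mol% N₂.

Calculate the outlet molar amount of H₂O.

253 kmol/h

Stoichiometric O₂ = 3 × 149 = 447 kmol/h; O₂ fed = 447 × 1.772 = 792.1 kmol/h.
N₂ fed = 792.1 × 79/21 = 2980 kmol/h.
Fuel reacted = 0.849 × 149 → ξ = 126.5 kmol/h.
Outlet (n = n₀ + ν ξ):
  C₂H₄: 149 − 1(126.5) = 22.5
  O₂: 792.1 − 3(126.5) = 412.6
  N₂: 2980 (inert)
  CO₂: 0 + 2(126.5) = 253
  H₂O: 0 + 2(126.5) = 253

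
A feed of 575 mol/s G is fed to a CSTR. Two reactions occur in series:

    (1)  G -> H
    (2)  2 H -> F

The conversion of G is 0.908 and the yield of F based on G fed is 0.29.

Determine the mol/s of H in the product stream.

189 mol/s

Conversion of G: G consumed = 1ξ₁ = 0.908 × 575 → ξ₁ = 522.1 mol/s.
Yield of F: 1ξ₂ / 575 = 0.29 → ξ₂ = 166.8 mol/s.
Outlet amounts (n = n₀ + Σ ν·ξ):
  G: 575 − 1(522.1) = 52.9
  H: 0 + 1(522.1) − 2(166.8) = 188.6
  F: 0 + 1(166.8) = 166.8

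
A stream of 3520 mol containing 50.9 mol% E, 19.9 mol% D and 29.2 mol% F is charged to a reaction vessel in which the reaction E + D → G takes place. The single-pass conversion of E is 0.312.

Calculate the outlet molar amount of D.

141 mol

E reacted = 0.312 × 1792 = 559 mol; ν_E = −1, so ξ = 559/1 = 559 mol.
Outlet amounts (n = n₀ + ν ξ):
  E: 1792 − 1(559) = 1233
  D: 700.5 − 1(559) = 141.5
  G: 0 + 1(559) = 559
  F: 1028 (inert)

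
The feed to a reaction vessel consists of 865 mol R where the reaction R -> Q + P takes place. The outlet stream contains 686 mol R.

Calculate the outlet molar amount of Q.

179 mol

For R: n = n₀ − 1ξ → 686 = 865 − 1ξ, giving ξ = 179 mol.
Outlet amounts (n = n₀ + ν ξ):
  R: 865 − 1(179) = 686
  Q: 0 + 1(179) = 179
  P: 0 + 1(179) = 179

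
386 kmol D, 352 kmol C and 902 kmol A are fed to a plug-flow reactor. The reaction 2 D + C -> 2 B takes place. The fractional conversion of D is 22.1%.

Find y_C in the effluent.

D reacted = 0.221 × 386 = 85.31 kmol; ν_D = −2, so ξ = 85.31/2 = 42.65 kmol.
Outlet amounts (n = n₀ + ν ξ):
  D: 386 − 2(42.65) = 300.7
  C: 352 − 1(42.65) = 309.3
  B: 0 + 2(42.65) = 85.31
  A: 902 (inert)
Total out = 1597 kmol; y_C = 309.3 / 1597 = 0.1937.

0.194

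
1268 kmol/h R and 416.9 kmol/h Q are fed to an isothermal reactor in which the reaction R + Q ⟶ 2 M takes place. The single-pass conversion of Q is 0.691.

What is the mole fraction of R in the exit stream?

0.582

Q reacted = 0.691 × 416.9 = 288.1 kmol/h; ν_Q = −1, so ξ = 288.1/1 = 288.1 kmol/h.
Outlet amounts (n = n₀ + ν ξ):
  R: 1268 − 1(288.1) = 979.9
  Q: 416.9 − 1(288.1) = 128.8
  M: 0 + 2(288.1) = 576.2
Total out = 1685 kmol/h; y_R = 979.9 / 1685 = 0.5816.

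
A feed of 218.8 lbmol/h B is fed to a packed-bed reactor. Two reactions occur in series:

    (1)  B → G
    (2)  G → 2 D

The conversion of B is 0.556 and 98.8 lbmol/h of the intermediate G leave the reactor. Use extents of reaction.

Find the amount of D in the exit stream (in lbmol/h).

45.7 lbmol/h

Conversion of B: B consumed = 1ξ₁ = 0.556 × 218.8 → ξ₁ = 121.7 lbmol/h.
G balance: n_G = 0 + 1ξ₁ − 1ξ₂ = 98.8 → ξ₂ = (1·121.7 − 98.8)/1 = 22.85 lbmol/h.
Outlet amounts (n = n₀ + Σ ν·ξ):
  B: 218.8 − 1(121.7) = 97.15
  G: 0 + 1(121.7) − 1(22.85) = 98.8
  D: 0 + 2(22.85) = 45.71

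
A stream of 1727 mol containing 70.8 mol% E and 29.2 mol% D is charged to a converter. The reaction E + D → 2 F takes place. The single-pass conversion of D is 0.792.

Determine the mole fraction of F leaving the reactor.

D reacted = 0.792 × 504.3 = 399.4 mol; ν_D = −1, so ξ = 399.4/1 = 399.4 mol.
Outlet amounts (n = n₀ + ν ξ):
  E: 1223 − 1(399.4) = 823.3
  D: 504.3 − 1(399.4) = 104.9
  F: 0 + 2(399.4) = 798.8
Total out = 1727 mol; y_F = 798.8 / 1727 = 0.4625.

0.463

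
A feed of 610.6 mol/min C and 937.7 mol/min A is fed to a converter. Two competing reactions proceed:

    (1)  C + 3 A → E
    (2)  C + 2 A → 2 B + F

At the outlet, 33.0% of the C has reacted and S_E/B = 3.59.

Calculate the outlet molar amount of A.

Conversion of C: C consumed = 0.33 × 610.6 = 201.5 mol/min = 1ξ₁ + 1ξ₂.
Selectivity: 1ξ₁ / (2ξ₂) = 3.59 → ξ₁ = 7.18 ξ₂.
Substitute: (1·7.18 + 1) ξ₂ = 201.5 → ξ₂ = 24.63 mol/min, ξ₁ = 176.9 mol/min.
Outlet amounts (n = n₀ + Σ ν·ξ):
  C: 610.6 − 1(176.9) − 1(24.63) = 409.1
  A: 937.7 − 3(176.9) − 2(24.63) = 357.8
  E: 0 + 1(176.9) = 176.9
  B: 0 + 2(24.63) = 49.27
  F: 0 + 1(24.63) = 24.63

358 mol/min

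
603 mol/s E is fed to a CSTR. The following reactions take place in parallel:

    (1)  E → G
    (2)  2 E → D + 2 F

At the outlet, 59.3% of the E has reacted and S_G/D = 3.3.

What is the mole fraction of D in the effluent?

Conversion of E: E consumed = 0.593 × 603 = 357.6 mol/s = 1ξ₁ + 2ξ₂.
Selectivity: 1ξ₁ / (1ξ₂) = 3.3 → ξ₁ = 3.3 ξ₂.
Substitute: (1·3.3 + 2) ξ₂ = 357.6 → ξ₂ = 67.47 mol/s, ξ₁ = 222.6 mol/s.
Outlet amounts (n = n₀ + Σ ν·ξ):
  E: 603 − 1(222.6) − 2(67.47) = 245.4
  G: 0 + 1(222.6) = 222.6
  D: 0 + 1(67.47) = 67.47
  F: 0 + 2(67.47) = 134.9
Total out = 670.5 mol/s; y_D = 67.47 / 670.5 = 0.1006.

0.101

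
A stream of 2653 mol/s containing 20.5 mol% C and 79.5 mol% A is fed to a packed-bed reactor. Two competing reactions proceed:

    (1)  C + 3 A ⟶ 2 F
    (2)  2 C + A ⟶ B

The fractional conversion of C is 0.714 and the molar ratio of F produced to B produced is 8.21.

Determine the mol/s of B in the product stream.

Conversion of C: C consumed = 0.714 × 543.9 = 388.3 mol/s = 1ξ₁ + 2ξ₂.
Selectivity: 2ξ₁ / (1ξ₂) = 8.21 → ξ₁ = 4.105 ξ₂.
Substitute: (1·4.105 + 2) ξ₂ = 388.3 → ξ₂ = 63.61 mol/s, ξ₁ = 261.1 mol/s.
Outlet amounts (n = n₀ + Σ ν·ξ):
  C: 543.9 − 1(261.1) − 2(63.61) = 155.5
  A: 2109 − 3(261.1) − 1(63.61) = 1262
  F: 0 + 2(261.1) = 522.2
  B: 0 + 1(63.61) = 63.61

63.6 mol/s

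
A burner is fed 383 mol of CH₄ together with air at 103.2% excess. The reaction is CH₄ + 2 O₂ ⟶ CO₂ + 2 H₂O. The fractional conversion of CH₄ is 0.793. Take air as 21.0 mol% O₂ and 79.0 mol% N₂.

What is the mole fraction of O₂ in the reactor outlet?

Stoichiometric O₂ = 2 × 383 = 766 mol; O₂ fed = 766 × 2.032 = 1557 mol.
N₂ fed = 1557 × 79/21 = 5855 mol.
Fuel reacted = 0.793 × 383 → ξ = 303.7 mol.
Outlet (n = n₀ + ν ξ):
  CH₄: 383 − 1(303.7) = 79.28
  O₂: 1557 − 2(303.7) = 949.1
  N₂: 5855 (inert)
  CO₂: 0 + 1(303.7) = 303.7
  H₂O: 0 + 2(303.7) = 607.4
Total out = 7795 mol; y_O₂ = 949.1 / 7795 = 0.1218.

0.122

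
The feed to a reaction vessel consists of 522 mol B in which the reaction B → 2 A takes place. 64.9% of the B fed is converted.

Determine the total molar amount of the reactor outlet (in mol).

861 mol

B reacted = 0.649 × 522 = 338.8 mol; ν_B = −1, so ξ = 338.8/1 = 338.8 mol.
Outlet amounts (n = n₀ + ν ξ):
  B: 522 − 1(338.8) = 183.2
  A: 0 + 2(338.8) = 677.6
Total out = 183.2 + 677.6 = 860.8 mol.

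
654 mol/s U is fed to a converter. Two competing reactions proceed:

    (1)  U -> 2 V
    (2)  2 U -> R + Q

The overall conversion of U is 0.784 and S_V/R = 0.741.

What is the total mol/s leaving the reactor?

Conversion of U: U consumed = 0.784 × 654 = 512.7 mol/s = 1ξ₁ + 2ξ₂.
Selectivity: 2ξ₁ / (1ξ₂) = 0.741 → ξ₁ = 0.3705 ξ₂.
Substitute: (1·0.3705 + 2) ξ₂ = 512.7 → ξ₂ = 216.3 mol/s, ξ₁ = 80.14 mol/s.
Outlet amounts (n = n₀ + Σ ν·ξ):
  U: 654 − 1(80.14) − 2(216.3) = 141.3
  V: 0 + 2(80.14) = 160.3
  R: 0 + 1(216.3) = 216.3
  Q: 0 + 1(216.3) = 216.3
Total out = 141.3 + 160.3 + 216.3 + 216.3 = 734.1 mol/s.

734 mol/s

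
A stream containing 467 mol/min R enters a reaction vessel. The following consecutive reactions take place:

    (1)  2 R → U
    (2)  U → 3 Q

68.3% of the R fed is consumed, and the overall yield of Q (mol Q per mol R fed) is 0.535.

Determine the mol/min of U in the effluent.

76.2 mol/min

Conversion of R: R consumed = 2ξ₁ = 0.683 × 467 → ξ₁ = 159.5 mol/min.
Yield of Q: 3ξ₂ / 467 = 0.535 → ξ₂ = 83.28 mol/min.
Outlet amounts (n = n₀ + Σ ν·ξ):
  R: 467 − 2(159.5) = 148
  U: 0 + 1(159.5) − 1(83.28) = 76.2
  Q: 0 + 3(83.28) = 249.8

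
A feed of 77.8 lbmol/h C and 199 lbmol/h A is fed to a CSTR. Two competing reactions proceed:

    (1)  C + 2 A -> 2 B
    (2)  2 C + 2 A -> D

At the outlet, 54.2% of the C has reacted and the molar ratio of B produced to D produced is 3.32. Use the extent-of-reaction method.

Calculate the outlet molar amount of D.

11.5 lbmol/h

Conversion of C: C consumed = 0.542 × 77.8 = 42.17 lbmol/h = 1ξ₁ + 2ξ₂.
Selectivity: 2ξ₁ / (1ξ₂) = 3.32 → ξ₁ = 1.66 ξ₂.
Substitute: (1·1.66 + 2) ξ₂ = 42.17 → ξ₂ = 11.52 lbmol/h, ξ₁ = 19.13 lbmol/h.
Outlet amounts (n = n₀ + Σ ν·ξ):
  C: 77.8 − 1(19.13) − 2(11.52) = 35.63
  A: 199 − 2(19.13) − 2(11.52) = 137.7
  B: 0 + 2(19.13) = 38.25
  D: 0 + 1(11.52) = 11.52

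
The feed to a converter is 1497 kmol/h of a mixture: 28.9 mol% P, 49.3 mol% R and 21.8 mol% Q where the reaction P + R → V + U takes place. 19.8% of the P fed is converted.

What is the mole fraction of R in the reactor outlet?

P reacted = 0.198 × 432.6 = 85.66 kmol/h; ν_P = −1, so ξ = 85.66/1 = 85.66 kmol/h.
Outlet amounts (n = n₀ + ν ξ):
  P: 432.6 − 1(85.66) = 347
  R: 738 − 1(85.66) = 652.4
  V: 0 + 1(85.66) = 85.66
  U: 0 + 1(85.66) = 85.66
  Q: 326.3 (inert)
Total out = 1497 kmol/h; y_R = 652.4 / 1497 = 0.4358.

0.436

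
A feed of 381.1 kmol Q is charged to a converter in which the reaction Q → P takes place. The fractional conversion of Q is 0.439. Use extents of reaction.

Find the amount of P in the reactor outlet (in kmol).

Q reacted = 0.439 × 381.1 = 167.3 kmol; ν_Q = −1, so ξ = 167.3/1 = 167.3 kmol.
Outlet amounts (n = n₀ + ν ξ):
  Q: 381.1 − 1(167.3) = 213.8
  P: 0 + 1(167.3) = 167.3

167 kmol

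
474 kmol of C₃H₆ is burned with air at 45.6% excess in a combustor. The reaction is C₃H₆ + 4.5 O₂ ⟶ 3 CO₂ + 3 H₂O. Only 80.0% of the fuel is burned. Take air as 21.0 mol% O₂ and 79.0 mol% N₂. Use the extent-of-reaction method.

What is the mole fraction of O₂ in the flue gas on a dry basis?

Stoichiometric O₂ = 4.5 × 474 = 2133 kmol; O₂ fed = 2133 × 1.456 = 3106 kmol.
N₂ fed = 3106 × 79/21 = 11680 kmol.
Fuel reacted = 0.8 × 474 → ξ = 379.2 kmol.
Outlet (n = n₀ + ν ξ):
  C₃H₆: 474 − 1(379.2) = 94.8
  O₂: 3106 − 4.5(379.2) = 1399
  N₂: 11680 (inert)
  CO₂: 0 + 3(379.2) = 1138
  H₂O: 0 + 3(379.2) = 1138
Dry total = 14310 kmol; y_O₂ (dry) = 1399 / 14310 = 0.09775.

0.0977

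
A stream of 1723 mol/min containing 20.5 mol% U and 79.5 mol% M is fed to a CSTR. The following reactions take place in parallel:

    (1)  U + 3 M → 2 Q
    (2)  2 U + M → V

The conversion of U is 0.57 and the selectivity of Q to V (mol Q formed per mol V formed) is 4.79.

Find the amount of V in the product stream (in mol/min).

Conversion of U: U consumed = 0.57 × 353.2 = 201.3 mol/min = 1ξ₁ + 2ξ₂.
Selectivity: 2ξ₁ / (1ξ₂) = 4.79 → ξ₁ = 2.395 ξ₂.
Substitute: (1·2.395 + 2) ξ₂ = 201.3 → ξ₂ = 45.81 mol/min, ξ₁ = 109.7 mol/min.
Outlet amounts (n = n₀ + Σ ν·ξ):
  U: 353.2 − 1(109.7) − 2(45.81) = 151.9
  M: 1370 − 3(109.7) − 1(45.81) = 994.8
  Q: 0 + 2(109.7) = 219.4
  V: 0 + 1(45.81) = 45.81

45.8 mol/min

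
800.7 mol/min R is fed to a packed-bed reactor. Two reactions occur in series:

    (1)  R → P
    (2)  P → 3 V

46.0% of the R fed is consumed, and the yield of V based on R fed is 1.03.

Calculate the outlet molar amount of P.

Conversion of R: R consumed = 1ξ₁ = 0.46 × 800.7 → ξ₁ = 368.3 mol/min.
Yield of V: 3ξ₂ / 800.7 = 1.03 → ξ₂ = 274.9 mol/min.
Outlet amounts (n = n₀ + Σ ν·ξ):
  R: 800.7 − 1(368.3) = 432.4
  P: 0 + 1(368.3) − 1(274.9) = 93.42
  V: 0 + 3(274.9) = 824.7

93.4 mol/min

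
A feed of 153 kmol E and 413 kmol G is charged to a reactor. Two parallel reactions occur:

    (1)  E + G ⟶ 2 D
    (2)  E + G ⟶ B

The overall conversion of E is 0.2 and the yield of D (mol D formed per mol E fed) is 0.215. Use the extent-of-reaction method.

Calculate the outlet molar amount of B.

Yield of D: 2ξ₁ / 153 = 0.215 → ξ₁ = 16.45 kmol.
Conversion of E: 1ξ₁ + 1ξ₂ = 0.2 × 153 = 30.6 → ξ₂ = 14.15 kmol.
Outlet amounts (n = n₀ + Σ ν·ξ):
  E: 153 − 1(16.45) − 1(14.15) = 122.4
  G: 413 − 1(16.45) − 1(14.15) = 382.4
  D: 0 + 2(16.45) = 32.89
  B: 0 + 1(14.15) = 14.15

14.2 kmol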